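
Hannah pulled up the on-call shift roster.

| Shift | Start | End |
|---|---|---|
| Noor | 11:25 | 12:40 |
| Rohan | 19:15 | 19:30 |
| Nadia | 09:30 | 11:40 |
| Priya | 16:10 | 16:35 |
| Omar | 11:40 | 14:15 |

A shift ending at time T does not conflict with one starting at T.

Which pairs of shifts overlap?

Sorted by start: Nadia, Noor, Omar, Priya, Rohan.
Noor starts before Nadia ends → Nadia and Noor overlap.
Omar starts exactly when Nadia ends (back-to-back, no overlap); Nadia is clear from here.
Omar starts before Noor ends → Noor and Omar overlap.
Priya starts after Noor ends; Noor is clear from here.
Priya starts after Omar ends; Omar is clear from here.
Rohan starts after Priya ends.

Nadia & Noor, Noor & Omar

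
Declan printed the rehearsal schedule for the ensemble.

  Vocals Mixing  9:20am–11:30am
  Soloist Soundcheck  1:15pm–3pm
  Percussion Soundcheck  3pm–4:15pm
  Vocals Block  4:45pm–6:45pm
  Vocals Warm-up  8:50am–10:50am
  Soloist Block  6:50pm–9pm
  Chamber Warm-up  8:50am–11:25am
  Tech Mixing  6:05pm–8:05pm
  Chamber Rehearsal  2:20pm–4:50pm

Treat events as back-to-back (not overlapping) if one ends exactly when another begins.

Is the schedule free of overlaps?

Sorted by start: Chamber Warm-up, Vocals Warm-up, Vocals Mixing, Soloist Soundcheck, Chamber Rehearsal, Percussion Soundcheck, Vocals Block, Tech Mixing, Soloist Block.
Vocals Warm-up starts before Chamber Warm-up ends → Chamber Warm-up and Vocals Warm-up overlap.
That's a conflict, so the schedule is not conflict-free.

No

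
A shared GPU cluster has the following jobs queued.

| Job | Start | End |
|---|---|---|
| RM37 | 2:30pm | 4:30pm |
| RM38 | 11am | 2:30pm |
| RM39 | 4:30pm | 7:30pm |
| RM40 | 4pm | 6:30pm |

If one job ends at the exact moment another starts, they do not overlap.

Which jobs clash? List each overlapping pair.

RM37 & RM40, RM39 & RM40

Sorted by start: RM38, RM37, RM40, RM39.
RM37 starts exactly when RM38 ends (back-to-back, no overlap), so nothing later overlaps RM38 either.
RM40 starts before RM37 ends → RM37 and RM40 overlap.
RM39 starts exactly when RM37 ends (back-to-back, no overlap).
RM39 starts before RM40 ends → RM40 and RM39 overlap.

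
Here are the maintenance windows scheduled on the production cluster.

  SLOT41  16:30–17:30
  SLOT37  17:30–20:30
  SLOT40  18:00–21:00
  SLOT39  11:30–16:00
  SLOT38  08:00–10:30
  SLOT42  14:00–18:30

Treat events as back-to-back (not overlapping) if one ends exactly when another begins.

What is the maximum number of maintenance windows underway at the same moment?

Walk through starts and ends in time order (an end at T is processed before a start at T):
08:00 start SLOT38 → 1
10:30 end SLOT38 → 0
11:30 start SLOT39 → 1
14:00 start SLOT42 → 2
16:00 end SLOT39 → 1
16:30 start SLOT41 → 2
17:30 end SLOT41 → 1
17:30 start SLOT37 → 2
18:00 start SLOT40 → 3
18:30 end SLOT42 → 2
20:30 end SLOT37 → 1
21:00 end SLOT40 → 0
Peak is 3, at 18:00 (SLOT37, SLOT40, SLOT42).

3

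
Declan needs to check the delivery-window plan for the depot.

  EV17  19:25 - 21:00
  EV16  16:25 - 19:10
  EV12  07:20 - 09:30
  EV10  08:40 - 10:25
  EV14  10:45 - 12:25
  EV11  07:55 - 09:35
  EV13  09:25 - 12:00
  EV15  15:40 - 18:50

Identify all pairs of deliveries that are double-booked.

EV10 & EV11, EV10 & EV12, EV10 & EV13, EV11 & EV12, EV11 & EV13, EV12 & EV13, EV13 & EV14, EV15 & EV16

Sorted by start: EV12, EV11, EV10, EV13, EV14, EV15, EV16, EV17.
EV11 starts before EV12 ends → EV12 and EV11 overlap.
EV10 starts before EV12 ends → EV12 and EV10 overlap.
EV13 starts before EV12 ends → EV12 and EV13 overlap.
EV14 starts after EV12 ends; EV12 is clear from here.
EV10 starts before EV11 ends → EV11 and EV10 overlap.
EV13 starts before EV11 ends → EV11 and EV13 overlap.
EV14 starts after EV11 ends; EV11 is clear from here.
EV13 starts before EV10 ends → EV10 and EV13 overlap.
EV14 starts after EV10 ends; EV10 is clear from here.
EV14 starts before EV13 ends → EV13 and EV14 overlap.
EV15 starts after EV13 ends; EV13 is clear from here.
EV15 starts after EV14 ends; EV14 is clear from here.
EV16 starts before EV15 ends → EV15 and EV16 overlap.
EV17 starts after EV15 ends.
EV17 starts after EV16 ends.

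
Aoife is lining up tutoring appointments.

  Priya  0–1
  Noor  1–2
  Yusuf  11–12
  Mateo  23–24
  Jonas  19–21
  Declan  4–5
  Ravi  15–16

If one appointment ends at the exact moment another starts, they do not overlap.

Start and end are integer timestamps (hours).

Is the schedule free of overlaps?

Yes

Sorted by start: Priya, Noor, Declan, Yusuf, Ravi, Jonas, Mateo.
Noor starts exactly when Priya ends (back-to-back, no overlap), so nothing later overlaps Priya either.
Declan starts after Noor ends, so nothing later overlaps Noor either.
Yusuf starts after Declan ends, so nothing later overlaps Declan either.
Ravi starts after Yusuf ends, so nothing later overlaps Yusuf either.
Jonas starts after Ravi ends, so nothing later overlaps Ravi either.
Mateo starts after Jonas ends.
Every pair is clear; the schedule has no overlaps.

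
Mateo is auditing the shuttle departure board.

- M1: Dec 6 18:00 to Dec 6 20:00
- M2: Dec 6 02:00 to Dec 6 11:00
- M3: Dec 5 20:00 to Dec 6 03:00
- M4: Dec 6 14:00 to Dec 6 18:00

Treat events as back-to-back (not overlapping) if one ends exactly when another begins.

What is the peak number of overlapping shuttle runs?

2

Sweep the timeline, counting +1 at each start and −1 at each end (ends before starts at a tie):
Dec 5 20:00 start M3 → 1
Dec 6 02:00 start M2 → 2
Dec 6 03:00 end M3 → 1
Dec 6 11:00 end M2 → 0
Dec 6 14:00 start M4 → 1
Dec 6 18:00 end M4 → 0
Dec 6 18:00 start M1 → 1
Dec 6 20:00 end M1 → 0
Peak is 2, at Dec 6 02:00 (M2, M3).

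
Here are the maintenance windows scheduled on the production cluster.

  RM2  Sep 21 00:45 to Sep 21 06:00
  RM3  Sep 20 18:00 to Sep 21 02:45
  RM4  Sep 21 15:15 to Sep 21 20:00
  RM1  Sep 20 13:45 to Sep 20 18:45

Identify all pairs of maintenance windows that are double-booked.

RM1 & RM3, RM2 & RM3

Sorted by start: RM1, RM3, RM2, RM4.
RM3 starts before RM1 ends → RM1 and RM3 overlap.
RM2 starts after RM1 ends, so nothing later overlaps RM1 either.
RM2 starts before RM3 ends → RM3 and RM2 overlap.
RM4 starts after RM3 ends.
RM4 starts after RM2 ends.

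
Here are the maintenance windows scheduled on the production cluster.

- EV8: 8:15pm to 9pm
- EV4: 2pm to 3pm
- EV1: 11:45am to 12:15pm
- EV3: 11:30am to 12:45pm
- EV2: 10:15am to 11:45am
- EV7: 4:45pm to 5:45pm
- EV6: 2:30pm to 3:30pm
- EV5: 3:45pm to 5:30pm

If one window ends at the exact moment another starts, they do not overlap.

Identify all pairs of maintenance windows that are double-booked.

EV1 & EV3, EV2 & EV3, EV4 & EV6, EV5 & EV7

Sorted by start: EV2, EV3, EV1, EV4, EV6, EV5, EV7, EV8.
EV3 starts before EV2 ends → EV2 and EV3 overlap.
EV1 starts exactly when EV2 ends (back-to-back, no overlap) — done with EV2.
EV1 starts before EV3 ends → EV3 and EV1 overlap.
EV4 starts after EV3 ends — done with EV3.
EV4 starts after EV1 ends — done with EV1.
EV6 starts before EV4 ends → EV4 and EV6 overlap.
EV5 starts after EV4 ends — done with EV4.
EV5 starts after EV6 ends — done with EV6.
EV7 starts before EV5 ends → EV5 and EV7 overlap.
EV8 starts after EV5 ends.
EV8 starts after EV7 ends.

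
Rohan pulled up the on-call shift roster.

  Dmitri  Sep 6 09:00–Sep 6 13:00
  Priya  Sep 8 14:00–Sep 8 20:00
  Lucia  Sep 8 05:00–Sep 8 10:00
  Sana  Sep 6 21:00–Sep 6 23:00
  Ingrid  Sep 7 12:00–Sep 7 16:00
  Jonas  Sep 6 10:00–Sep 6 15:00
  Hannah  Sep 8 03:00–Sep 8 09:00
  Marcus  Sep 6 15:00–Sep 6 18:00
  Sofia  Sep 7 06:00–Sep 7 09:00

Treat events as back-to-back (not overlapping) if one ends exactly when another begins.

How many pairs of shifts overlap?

Sorted by start: Dmitri, Jonas, Marcus, Sana, Sofia, Ingrid, Hannah, Lucia, Priya.
Jonas starts before Dmitri ends → Dmitri and Jonas overlap.
Marcus starts after Dmitri ends — done with Dmitri.
Marcus starts exactly when Jonas ends (back-to-back, no overlap) — done with Jonas.
Sana starts after Marcus ends — done with Marcus.
Sofia starts after Sana ends — done with Sana.
Ingrid starts after Sofia ends — done with Sofia.
Hannah starts after Ingrid ends — done with Ingrid.
Lucia starts before Hannah ends → Hannah and Lucia overlap.
Priya starts after Hannah ends.
Priya starts after Lucia ends.
Overlapping pairs: Dmitri & Jonas, Hannah & Lucia — 2 in total.

2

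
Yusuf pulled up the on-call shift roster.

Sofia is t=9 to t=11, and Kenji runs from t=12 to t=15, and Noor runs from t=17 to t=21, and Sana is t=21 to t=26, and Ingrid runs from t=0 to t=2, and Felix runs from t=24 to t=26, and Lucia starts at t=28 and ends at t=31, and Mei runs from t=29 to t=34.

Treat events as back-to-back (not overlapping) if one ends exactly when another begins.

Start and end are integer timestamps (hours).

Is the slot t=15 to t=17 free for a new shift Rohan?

Ingrid: ends t=2 at or before Rohan starts t=15 → clear.
Sofia: ends t=11 at or before Rohan starts t=15 → clear.
Kenji: ends t=15 at or before Rohan starts t=15 → clear.
Noor: starts t=17 at or after Rohan ends t=17 → clear.
Sana: starts t=21 at or after Rohan ends t=17 → clear.
Felix: starts t=24 at or after Rohan ends t=17 → clear.
Lucia: starts t=28 at or after Rohan ends t=17 → clear.
Mei: starts t=29 at or after Rohan ends t=17 → clear.

Yes — the slot is free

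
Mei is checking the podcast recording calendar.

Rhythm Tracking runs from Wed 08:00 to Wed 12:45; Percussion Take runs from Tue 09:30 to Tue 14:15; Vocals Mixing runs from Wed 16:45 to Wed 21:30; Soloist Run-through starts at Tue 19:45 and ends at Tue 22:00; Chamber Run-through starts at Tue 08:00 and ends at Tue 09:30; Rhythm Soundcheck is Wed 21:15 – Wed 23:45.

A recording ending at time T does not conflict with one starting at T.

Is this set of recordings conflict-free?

No

Check each pair: they overlap iff neither finishes before the other starts.
Sorted by start: Chamber Run-through, Percussion Take, Soloist Run-through, Rhythm Tracking, Vocals Mixing, Rhythm Soundcheck.
Percussion Take starts exactly when Chamber Run-through ends (back-to-back, no overlap) — done with Chamber Run-through.
Soloist Run-through starts after Percussion Take ends — done with Percussion Take.
Rhythm Tracking starts after Soloist Run-through ends — done with Soloist Run-through.
Vocals Mixing starts after Rhythm Tracking ends — done with Rhythm Tracking.
Rhythm Soundcheck starts before Vocals Mixing ends → Vocals Mixing and Rhythm Soundcheck overlap.
That's a conflict, so the schedule is not conflict-free.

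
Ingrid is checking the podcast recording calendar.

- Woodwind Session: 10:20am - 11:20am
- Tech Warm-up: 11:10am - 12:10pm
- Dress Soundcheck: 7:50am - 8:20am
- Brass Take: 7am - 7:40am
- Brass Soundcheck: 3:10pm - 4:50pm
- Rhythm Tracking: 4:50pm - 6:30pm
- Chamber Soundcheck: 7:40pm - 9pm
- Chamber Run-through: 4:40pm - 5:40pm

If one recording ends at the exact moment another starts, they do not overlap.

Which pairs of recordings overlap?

Brass Soundcheck & Chamber Run-through, Chamber Run-through & Rhythm Tracking, Tech Warm-up & Woodwind Session

Two intervals overlap when each starts before the other ends.
Sorted by start: Brass Take, Dress Soundcheck, Woodwind Session, Tech Warm-up, Brass Soundcheck, Chamber Run-through, Rhythm Tracking, Chamber Soundcheck.
Dress Soundcheck starts after Brass Take ends, so Brass Take has no further overlaps.
Woodwind Session starts after Dress Soundcheck ends, so Dress Soundcheck has no further overlaps.
Tech Warm-up starts before Woodwind Session ends → Woodwind Session and Tech Warm-up overlap.
Brass Soundcheck starts after Woodwind Session ends, so Woodwind Session has no further overlaps.
Brass Soundcheck starts after Tech Warm-up ends, so Tech Warm-up has no further overlaps.
Chamber Run-through starts before Brass Soundcheck ends → Brass Soundcheck and Chamber Run-through overlap.
Rhythm Tracking starts exactly when Brass Soundcheck ends (back-to-back, no overlap), so Brass Soundcheck has no further overlaps.
Rhythm Tracking starts before Chamber Run-through ends → Chamber Run-through and Rhythm Tracking overlap.
Chamber Soundcheck starts after Chamber Run-through ends.
Chamber Soundcheck starts after Rhythm Tracking ends.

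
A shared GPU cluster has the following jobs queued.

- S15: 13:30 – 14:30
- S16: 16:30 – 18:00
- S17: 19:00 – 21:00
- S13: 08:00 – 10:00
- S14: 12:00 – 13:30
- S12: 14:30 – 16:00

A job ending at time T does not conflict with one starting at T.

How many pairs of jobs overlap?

Check each pair: they overlap iff neither finishes before the other starts.
Sorted by start: S13, S14, S15, S12, S16, S17.
S14 starts after S13 ends — done with S13.
S15 starts exactly when S14 ends (back-to-back, no overlap) — done with S14.
S12 starts exactly when S15 ends (back-to-back, no overlap) — done with S15.
S16 starts after S12 ends — done with S12.
S17 starts after S16 ends.
No pair overlaps.

0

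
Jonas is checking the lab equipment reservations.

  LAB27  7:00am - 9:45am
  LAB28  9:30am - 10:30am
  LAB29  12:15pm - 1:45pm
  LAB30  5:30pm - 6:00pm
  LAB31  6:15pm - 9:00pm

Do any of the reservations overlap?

Yes

Check each pair: they overlap iff neither finishes before the other starts.
Sorted by start: LAB27, LAB28, LAB29, LAB30, LAB31.
LAB28 starts before LAB27 ends → LAB27 and LAB28 overlap.
That's a conflict, so the schedule is not conflict-free.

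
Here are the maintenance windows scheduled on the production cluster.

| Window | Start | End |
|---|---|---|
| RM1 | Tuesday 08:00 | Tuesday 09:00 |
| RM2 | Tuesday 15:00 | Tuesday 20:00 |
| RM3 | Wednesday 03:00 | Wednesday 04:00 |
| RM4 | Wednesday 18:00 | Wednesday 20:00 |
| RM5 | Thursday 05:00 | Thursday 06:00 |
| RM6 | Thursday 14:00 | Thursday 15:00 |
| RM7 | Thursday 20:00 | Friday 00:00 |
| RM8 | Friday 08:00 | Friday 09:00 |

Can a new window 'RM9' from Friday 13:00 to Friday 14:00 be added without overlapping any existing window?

Yes — the slot is free

RM1: ends Tuesday 09:00 at or before RM9 starts Friday 13:00 → clear.
RM2: ends Tuesday 20:00 at or before RM9 starts Friday 13:00 → clear.
RM3: ends Wednesday 04:00 at or before RM9 starts Friday 13:00 → clear.
RM4: ends Wednesday 20:00 at or before RM9 starts Friday 13:00 → clear.
RM5: ends Thursday 06:00 at or before RM9 starts Friday 13:00 → clear.
RM6: ends Thursday 15:00 at or before RM9 starts Friday 13:00 → clear.
RM7: ends Friday 00:00 at or before RM9 starts Friday 13:00 → clear.
RM8: ends Friday 09:00 at or before RM9 starts Friday 13:00 → clear.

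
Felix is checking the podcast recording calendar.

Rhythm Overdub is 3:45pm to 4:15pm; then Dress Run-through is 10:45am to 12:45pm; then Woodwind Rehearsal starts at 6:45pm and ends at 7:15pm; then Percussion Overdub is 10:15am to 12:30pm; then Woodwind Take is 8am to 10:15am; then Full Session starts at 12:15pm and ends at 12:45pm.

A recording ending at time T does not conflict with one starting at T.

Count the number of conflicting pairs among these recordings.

Check each pair: they overlap iff neither finishes before the other starts.
Sorted by start: Woodwind Take, Percussion Overdub, Dress Run-through, Full Session, Rhythm Overdub, Woodwind Rehearsal.
Percussion Overdub starts exactly when Woodwind Take ends (back-to-back, no overlap); Woodwind Take is clear from here.
Dress Run-through starts before Percussion Overdub ends → Percussion Overdub and Dress Run-through overlap.
Full Session starts before Percussion Overdub ends → Percussion Overdub and Full Session overlap.
Rhythm Overdub starts after Percussion Overdub ends; Percussion Overdub is clear from here.
Full Session starts before Dress Run-through ends → Dress Run-through and Full Session overlap.
Rhythm Overdub starts after Dress Run-through ends; Dress Run-through is clear from here.
Rhythm Overdub starts after Full Session ends; Full Session is clear from here.
Woodwind Rehearsal starts after Rhythm Overdub ends.
Overlapping pairs: Dress Run-through & Full Session, Dress Run-through & Percussion Overdub, Full Session & Percussion Overdub — 3 in total.

3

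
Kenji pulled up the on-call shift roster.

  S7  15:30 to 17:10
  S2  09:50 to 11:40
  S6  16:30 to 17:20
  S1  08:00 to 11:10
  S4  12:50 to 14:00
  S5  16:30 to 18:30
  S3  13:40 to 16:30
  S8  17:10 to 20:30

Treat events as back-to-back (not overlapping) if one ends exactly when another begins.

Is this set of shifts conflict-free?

No

Check each pair: they overlap iff neither finishes before the other starts.
Sorted by start: S1, S2, S4, S3, S7, S5, S6, S8.
S2 starts before S1 ends → S1 and S2 overlap.
That's a conflict, so the schedule is not conflict-free.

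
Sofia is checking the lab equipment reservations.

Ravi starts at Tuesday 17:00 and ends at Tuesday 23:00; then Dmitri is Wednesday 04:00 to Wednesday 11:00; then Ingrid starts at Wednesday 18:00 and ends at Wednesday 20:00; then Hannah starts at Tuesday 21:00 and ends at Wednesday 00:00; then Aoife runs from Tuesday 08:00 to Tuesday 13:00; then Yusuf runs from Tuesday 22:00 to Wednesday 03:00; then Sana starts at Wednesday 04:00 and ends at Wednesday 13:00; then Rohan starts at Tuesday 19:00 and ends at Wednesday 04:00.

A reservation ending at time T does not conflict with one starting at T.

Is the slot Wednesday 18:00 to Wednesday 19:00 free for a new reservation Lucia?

Aoife: ends Tuesday 13:00 at or before Lucia starts Wednesday 18:00 → clear.
Ravi: ends Tuesday 23:00 at or before Lucia starts Wednesday 18:00 → clear.
Rohan: ends Wednesday 04:00 at or before Lucia starts Wednesday 18:00 → clear.
Hannah: ends Wednesday 00:00 at or before Lucia starts Wednesday 18:00 → clear.
Yusuf: ends Wednesday 03:00 at or before Lucia starts Wednesday 18:00 → clear.
Dmitri: ends Wednesday 11:00 at or before Lucia starts Wednesday 18:00 → clear.
Sana: ends Wednesday 13:00 at or before Lucia starts Wednesday 18:00 → clear.
Ingrid: starts Wednesday 18:00 before Lucia ends Wednesday 19:00, and ends Wednesday 20:00 after Lucia starts Wednesday 18:00 → overlap.
Lucia overlaps Ingrid.

No — it overlaps Ingrid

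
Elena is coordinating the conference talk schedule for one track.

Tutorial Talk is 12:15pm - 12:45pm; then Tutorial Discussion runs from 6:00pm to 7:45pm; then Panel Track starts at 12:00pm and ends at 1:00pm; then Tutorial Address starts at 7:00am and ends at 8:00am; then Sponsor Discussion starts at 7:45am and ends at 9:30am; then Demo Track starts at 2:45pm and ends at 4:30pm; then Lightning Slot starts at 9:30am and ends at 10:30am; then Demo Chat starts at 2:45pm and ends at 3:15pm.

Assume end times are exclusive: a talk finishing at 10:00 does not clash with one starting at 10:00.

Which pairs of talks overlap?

Check each pair: they overlap iff neither finishes before the other starts.
Sorted by start: Tutorial Address, Sponsor Discussion, Lightning Slot, Panel Track, Tutorial Talk, Demo Track, Demo Chat, Tutorial Discussion.
Sponsor Discussion starts before Tutorial Address ends → Tutorial Address and Sponsor Discussion overlap.
Lightning Slot starts after Tutorial Address ends — done with Tutorial Address.
Lightning Slot starts exactly when Sponsor Discussion ends (back-to-back, no overlap) — done with Sponsor Discussion.
Panel Track starts after Lightning Slot ends — done with Lightning Slot.
Tutorial Talk starts before Panel Track ends → Panel Track and Tutorial Talk overlap.
Demo Track starts after Panel Track ends — done with Panel Track.
Demo Track starts after Tutorial Talk ends — done with Tutorial Talk.
Demo Chat starts before Demo Track ends → Demo Track and Demo Chat overlap.
Tutorial Discussion starts after Demo Track ends.
Tutorial Discussion starts after Demo Chat ends.

Demo Chat & Demo Track, Panel Track & Tutorial Talk, Sponsor Discussion & Tutorial Address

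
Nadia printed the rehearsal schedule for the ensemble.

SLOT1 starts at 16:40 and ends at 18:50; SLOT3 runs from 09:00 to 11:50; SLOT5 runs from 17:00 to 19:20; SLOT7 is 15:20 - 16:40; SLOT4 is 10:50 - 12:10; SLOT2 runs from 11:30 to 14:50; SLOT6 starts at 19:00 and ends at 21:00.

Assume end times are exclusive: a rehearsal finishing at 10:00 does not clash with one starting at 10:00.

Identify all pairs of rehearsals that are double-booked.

Check each pair: they overlap iff neither finishes before the other starts.
Sorted by start: SLOT3, SLOT4, SLOT2, SLOT7, SLOT1, SLOT5, SLOT6.
SLOT4 starts before SLOT3 ends → SLOT3 and SLOT4 overlap.
SLOT2 starts before SLOT3 ends → SLOT3 and SLOT2 overlap.
SLOT7 starts after SLOT3 ends, so nothing later overlaps SLOT3 either.
SLOT2 starts before SLOT4 ends → SLOT4 and SLOT2 overlap.
SLOT7 starts after SLOT4 ends, so nothing later overlaps SLOT4 either.
SLOT7 starts after SLOT2 ends, so nothing later overlaps SLOT2 either.
SLOT1 starts exactly when SLOT7 ends (back-to-back, no overlap), so nothing later overlaps SLOT7 either.
SLOT5 starts before SLOT1 ends → SLOT1 and SLOT5 overlap.
SLOT6 starts after SLOT1 ends.
SLOT6 starts before SLOT5 ends → SLOT5 and SLOT6 overlap.

SLOT1 & SLOT5, SLOT2 & SLOT3, SLOT2 & SLOT4, SLOT3 & SLOT4, SLOT5 & SLOT6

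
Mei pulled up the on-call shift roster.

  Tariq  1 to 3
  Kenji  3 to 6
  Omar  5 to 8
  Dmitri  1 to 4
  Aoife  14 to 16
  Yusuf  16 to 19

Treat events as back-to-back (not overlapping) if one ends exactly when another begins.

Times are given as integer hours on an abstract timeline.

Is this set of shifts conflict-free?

Sorted by start: Dmitri, Tariq, Kenji, Omar, Aoife, Yusuf.
Tariq starts before Dmitri ends → Dmitri and Tariq overlap.
That's a conflict, so the schedule is not conflict-free.

No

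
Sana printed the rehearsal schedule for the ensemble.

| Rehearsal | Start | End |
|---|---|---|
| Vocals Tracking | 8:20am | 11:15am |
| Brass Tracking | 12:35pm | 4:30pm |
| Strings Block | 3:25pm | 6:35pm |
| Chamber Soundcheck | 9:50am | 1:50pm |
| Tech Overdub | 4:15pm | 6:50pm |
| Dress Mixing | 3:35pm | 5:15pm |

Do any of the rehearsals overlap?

Sorted by start: Vocals Tracking, Chamber Soundcheck, Brass Tracking, Strings Block, Dress Mixing, Tech Overdub.
Chamber Soundcheck starts before Vocals Tracking ends → Vocals Tracking and Chamber Soundcheck overlap.
That's a conflict, so the schedule is not conflict-free.

Yes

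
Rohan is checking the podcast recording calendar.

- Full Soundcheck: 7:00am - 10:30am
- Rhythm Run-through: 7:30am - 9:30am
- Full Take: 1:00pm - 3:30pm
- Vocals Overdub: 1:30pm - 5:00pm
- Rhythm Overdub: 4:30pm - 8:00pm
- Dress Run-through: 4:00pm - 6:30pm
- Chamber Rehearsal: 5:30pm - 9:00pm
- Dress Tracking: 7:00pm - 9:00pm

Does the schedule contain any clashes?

Two intervals overlap when each starts before the other ends.
Sorted by start: Full Soundcheck, Rhythm Run-through, Full Take, Vocals Overdub, Dress Run-through, Rhythm Overdub, Chamber Rehearsal, Dress Tracking.
Rhythm Run-through starts before Full Soundcheck ends → Full Soundcheck and Rhythm Run-through overlap.
That's a conflict, so the schedule is not conflict-free.

Yes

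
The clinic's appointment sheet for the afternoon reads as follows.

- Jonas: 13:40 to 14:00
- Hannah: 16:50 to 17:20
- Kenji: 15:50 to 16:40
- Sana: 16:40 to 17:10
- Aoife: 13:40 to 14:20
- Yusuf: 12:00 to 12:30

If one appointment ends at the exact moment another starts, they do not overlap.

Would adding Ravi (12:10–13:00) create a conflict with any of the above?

Yusuf: starts 12:00 before Ravi ends 13:00, and ends 12:30 after Ravi starts 12:10 → overlap.
Jonas: starts 13:40 at or after Ravi ends 13:00 → clear.
Aoife: starts 13:40 at or after Ravi ends 13:00 → clear.
Kenji: starts 15:50 at or after Ravi ends 13:00 → clear.
Sana: starts 16:40 at or after Ravi ends 13:00 → clear.
Hannah: starts 16:50 at or after Ravi ends 13:00 → clear.
Ravi overlaps Yusuf.

Yes — it overlaps Yusuf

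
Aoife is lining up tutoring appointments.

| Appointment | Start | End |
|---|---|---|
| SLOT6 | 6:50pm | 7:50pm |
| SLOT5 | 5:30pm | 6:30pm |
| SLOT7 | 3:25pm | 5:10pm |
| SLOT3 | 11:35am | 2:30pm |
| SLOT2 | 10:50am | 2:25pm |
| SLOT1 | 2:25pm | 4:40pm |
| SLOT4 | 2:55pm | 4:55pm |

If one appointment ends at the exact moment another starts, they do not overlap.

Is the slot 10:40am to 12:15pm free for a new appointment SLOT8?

No — it overlaps SLOT2, SLOT3

SLOT2: starts 10:50am before SLOT8 ends 12:15pm, and ends 2:25pm after SLOT8 starts 10:40am → overlap.
SLOT3: starts 11:35am before SLOT8 ends 12:15pm, and ends 2:30pm after SLOT8 starts 10:40am → overlap.
SLOT1: starts 2:25pm at or after SLOT8 ends 12:15pm → clear.
SLOT4: starts 2:55pm at or after SLOT8 ends 12:15pm → clear.
SLOT7: starts 3:25pm at or after SLOT8 ends 12:15pm → clear.
SLOT5: starts 5:30pm at or after SLOT8 ends 12:15pm → clear.
SLOT6: starts 6:50pm at or after SLOT8 ends 12:15pm → clear.
SLOT8 overlaps SLOT2, SLOT3.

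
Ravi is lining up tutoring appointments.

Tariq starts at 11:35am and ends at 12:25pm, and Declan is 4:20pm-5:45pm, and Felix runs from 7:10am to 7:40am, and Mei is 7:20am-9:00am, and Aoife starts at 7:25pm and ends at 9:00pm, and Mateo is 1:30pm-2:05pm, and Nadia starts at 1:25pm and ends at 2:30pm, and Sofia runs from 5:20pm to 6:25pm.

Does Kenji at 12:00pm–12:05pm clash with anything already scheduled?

Yes — it overlaps Tariq

Felix: ends 7:40am at or before Kenji starts 12:00pm → clear.
Mei: ends 9:00am at or before Kenji starts 12:00pm → clear.
Tariq: starts 11:35am before Kenji ends 12:05pm, and ends 12:25pm after Kenji starts 12:00pm → overlap.
Nadia: starts 1:25pm at or after Kenji ends 12:05pm → clear.
Mateo: starts 1:30pm at or after Kenji ends 12:05pm → clear.
Declan: starts 4:20pm at or after Kenji ends 12:05pm → clear.
Sofia: starts 5:20pm at or after Kenji ends 12:05pm → clear.
Aoife: starts 7:25pm at or after Kenji ends 12:05pm → clear.
Kenji overlaps Tariq.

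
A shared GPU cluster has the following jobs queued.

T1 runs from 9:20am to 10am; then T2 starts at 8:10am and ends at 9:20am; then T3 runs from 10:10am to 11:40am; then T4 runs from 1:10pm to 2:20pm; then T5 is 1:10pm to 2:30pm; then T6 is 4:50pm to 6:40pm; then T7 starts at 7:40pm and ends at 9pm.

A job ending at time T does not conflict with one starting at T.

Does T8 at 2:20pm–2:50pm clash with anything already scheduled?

Yes — it overlaps T5

T2: ends 9:20am at or before T8 starts 2:20pm → clear.
T1: ends 10am at or before T8 starts 2:20pm → clear.
T3: ends 11:40am at or before T8 starts 2:20pm → clear.
T4: ends 2:20pm at or before T8 starts 2:20pm → clear.
T5: starts 1:10pm before T8 ends 2:50pm, and ends 2:30pm after T8 starts 2:20pm → overlap.
T6: starts 4:50pm at or after T8 ends 2:50pm → clear.
T7: starts 7:40pm at or after T8 ends 2:50pm → clear.
T8 overlaps T5.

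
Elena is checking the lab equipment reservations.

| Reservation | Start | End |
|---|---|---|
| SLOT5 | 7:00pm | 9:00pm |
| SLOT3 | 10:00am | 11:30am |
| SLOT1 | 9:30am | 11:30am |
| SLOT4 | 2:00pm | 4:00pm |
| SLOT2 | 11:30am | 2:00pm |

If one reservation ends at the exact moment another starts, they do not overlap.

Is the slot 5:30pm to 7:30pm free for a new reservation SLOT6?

No — it overlaps SLOT5

SLOT1: ends 11:30am at or before SLOT6 starts 5:30pm → clear.
SLOT3: ends 11:30am at or before SLOT6 starts 5:30pm → clear.
SLOT2: ends 2:00pm at or before SLOT6 starts 5:30pm → clear.
SLOT4: ends 4:00pm at or before SLOT6 starts 5:30pm → clear.
SLOT5: starts 7:00pm before SLOT6 ends 7:30pm, and ends 9:00pm after SLOT6 starts 5:30pm → overlap.
SLOT6 overlaps SLOT5.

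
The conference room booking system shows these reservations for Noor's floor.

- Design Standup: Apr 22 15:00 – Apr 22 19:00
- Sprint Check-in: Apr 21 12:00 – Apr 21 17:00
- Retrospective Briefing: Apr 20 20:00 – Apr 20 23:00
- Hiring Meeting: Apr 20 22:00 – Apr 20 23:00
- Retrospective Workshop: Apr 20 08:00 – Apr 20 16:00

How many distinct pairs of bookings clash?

Sorted by start: Retrospective Workshop, Retrospective Briefing, Hiring Meeting, Sprint Check-in, Design Standup.
Retrospective Briefing starts after Retrospective Workshop ends; Retrospective Workshop is clear from here.
Hiring Meeting starts before Retrospective Briefing ends → Retrospective Briefing and Hiring Meeting overlap.
Sprint Check-in starts after Retrospective Briefing ends; Retrospective Briefing is clear from here.
Sprint Check-in starts after Hiring Meeting ends; Hiring Meeting is clear from here.
Design Standup starts after Sprint Check-in ends.
Overlapping pairs: Hiring Meeting & Retrospective Briefing — 1 in total.

1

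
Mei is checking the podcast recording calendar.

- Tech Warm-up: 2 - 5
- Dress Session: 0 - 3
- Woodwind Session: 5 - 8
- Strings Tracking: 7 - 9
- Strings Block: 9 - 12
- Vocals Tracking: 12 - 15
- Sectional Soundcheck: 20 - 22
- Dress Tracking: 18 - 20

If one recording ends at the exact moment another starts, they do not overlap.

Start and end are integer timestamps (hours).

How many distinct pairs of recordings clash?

Sorted by start: Dress Session, Tech Warm-up, Woodwind Session, Strings Tracking, Strings Block, Vocals Tracking, Dress Tracking, Sectional Soundcheck.
Tech Warm-up starts before Dress Session ends → Dress Session and Tech Warm-up overlap.
Woodwind Session starts after Dress Session ends — done with Dress Session.
Woodwind Session starts exactly when Tech Warm-up ends (back-to-back, no overlap) — done with Tech Warm-up.
Strings Tracking starts before Woodwind Session ends → Woodwind Session and Strings Tracking overlap.
Strings Block starts after Woodwind Session ends — done with Woodwind Session.
Strings Block starts exactly when Strings Tracking ends (back-to-back, no overlap) — done with Strings Tracking.
Vocals Tracking starts exactly when Strings Block ends (back-to-back, no overlap) — done with Strings Block.
Dress Tracking starts after Vocals Tracking ends — done with Vocals Tracking.
Sectional Soundcheck starts exactly when Dress Tracking ends (back-to-back, no overlap).
Overlapping pairs: Dress Session & Tech Warm-up, Strings Tracking & Woodwind Session — 2 in total.

2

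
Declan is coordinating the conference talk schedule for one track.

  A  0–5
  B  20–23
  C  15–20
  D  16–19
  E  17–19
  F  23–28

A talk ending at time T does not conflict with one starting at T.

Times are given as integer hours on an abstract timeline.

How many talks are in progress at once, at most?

3

Sweep the timeline, counting +1 at each start and −1 at each end (ends before starts at a tie):
0 start A → 1
5 end A → 0
15 start C → 1
16 start D → 2
17 start E → 3
19 end D → 2
19 end E → 1
20 end C → 0
20 start B → 1
23 end B → 0
23 start F → 1
28 end F → 0
Peak is 3, at 17 (C, D, E).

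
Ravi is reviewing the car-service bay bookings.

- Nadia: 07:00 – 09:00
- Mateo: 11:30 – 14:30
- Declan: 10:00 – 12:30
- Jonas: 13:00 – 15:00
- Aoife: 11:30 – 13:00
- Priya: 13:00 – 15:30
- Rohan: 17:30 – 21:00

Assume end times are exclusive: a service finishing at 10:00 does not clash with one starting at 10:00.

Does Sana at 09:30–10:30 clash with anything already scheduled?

Yes — it overlaps Declan

Nadia: ends 09:00 at or before Sana starts 09:30 → clear.
Declan: starts 10:00 before Sana ends 10:30, and ends 12:30 after Sana starts 09:30 → overlap.
Mateo: starts 11:30 at or after Sana ends 10:30 → clear.
Aoife: starts 11:30 at or after Sana ends 10:30 → clear.
Jonas: starts 13:00 at or after Sana ends 10:30 → clear.
Priya: starts 13:00 at or after Sana ends 10:30 → clear.
Rohan: starts 17:30 at or after Sana ends 10:30 → clear.
Sana overlaps Declan.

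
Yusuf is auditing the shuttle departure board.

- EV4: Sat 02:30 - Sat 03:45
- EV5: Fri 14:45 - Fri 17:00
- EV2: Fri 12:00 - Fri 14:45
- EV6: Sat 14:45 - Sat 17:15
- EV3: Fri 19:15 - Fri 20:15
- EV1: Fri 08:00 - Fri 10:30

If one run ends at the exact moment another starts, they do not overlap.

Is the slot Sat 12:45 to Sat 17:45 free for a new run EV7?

No — it overlaps EV6

EV1: ends Fri 10:30 at or before EV7 starts Sat 12:45 → clear.
EV2: ends Fri 14:45 at or before EV7 starts Sat 12:45 → clear.
EV5: ends Fri 17:00 at or before EV7 starts Sat 12:45 → clear.
EV3: ends Fri 20:15 at or before EV7 starts Sat 12:45 → clear.
EV4: ends Sat 03:45 at or before EV7 starts Sat 12:45 → clear.
EV6: starts Sat 14:45 before EV7 ends Sat 17:45, and ends Sat 17:15 after EV7 starts Sat 12:45 → overlap.
EV7 overlaps EV6.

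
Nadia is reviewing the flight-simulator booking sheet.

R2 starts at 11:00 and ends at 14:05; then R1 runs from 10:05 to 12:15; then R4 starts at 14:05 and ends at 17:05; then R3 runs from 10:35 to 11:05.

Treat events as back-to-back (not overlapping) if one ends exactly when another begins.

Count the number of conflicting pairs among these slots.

Sorted by start: R1, R3, R2, R4.
R3 starts before R1 ends → R1 and R3 overlap.
R2 starts before R1 ends → R1 and R2 overlap.
R4 starts after R1 ends.
R2 starts before R3 ends → R3 and R2 overlap.
R4 starts after R3 ends.
R4 starts exactly when R2 ends (back-to-back, no overlap).
Overlapping pairs: R1 & R2, R1 & R3, R2 & R3 — 3 in total.

3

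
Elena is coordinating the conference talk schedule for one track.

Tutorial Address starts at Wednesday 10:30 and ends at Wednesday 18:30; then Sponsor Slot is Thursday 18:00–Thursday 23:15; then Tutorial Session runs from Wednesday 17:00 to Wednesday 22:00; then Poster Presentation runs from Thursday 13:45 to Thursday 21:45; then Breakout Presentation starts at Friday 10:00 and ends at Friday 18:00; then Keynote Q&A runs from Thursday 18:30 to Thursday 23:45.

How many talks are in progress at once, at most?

3

Walk through starts and ends in time order (an end at T is processed before a start at T):
Wednesday 10:30 start Tutorial Address → 1
Wednesday 17:00 start Tutorial Session → 2
Wednesday 18:30 end Tutorial Address → 1
Wednesday 22:00 end Tutorial Session → 0
Thursday 13:45 start Poster Presentation → 1
Thursday 18:00 start Sponsor Slot → 2
Thursday 18:30 start Keynote Q&A → 3
Thursday 21:45 end Poster Presentation → 2
Thursday 23:15 end Sponsor Slot → 1
Thursday 23:45 end Keynote Q&A → 0
Friday 10:00 start Breakout Presentation → 1
Friday 18:00 end Breakout Presentation → 0
Peak is 3, at Thursday 18:30 (Keynote Q&A, Poster Presentation, Sponsor Slot).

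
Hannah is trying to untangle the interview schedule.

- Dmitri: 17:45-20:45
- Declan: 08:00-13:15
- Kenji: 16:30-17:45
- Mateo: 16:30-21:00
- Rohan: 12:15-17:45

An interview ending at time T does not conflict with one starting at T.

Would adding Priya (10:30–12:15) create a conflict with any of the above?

Declan: starts 08:00 before Priya ends 12:15, and ends 13:15 after Priya starts 10:30 → overlap.
Rohan: starts 12:15 at or after Priya ends 12:15 → clear.
Kenji: starts 16:30 at or after Priya ends 12:15 → clear.
Mateo: starts 16:30 at or after Priya ends 12:15 → clear.
Dmitri: starts 17:45 at or after Priya ends 12:15 → clear.
Priya overlaps Declan.

Yes — it overlaps Declan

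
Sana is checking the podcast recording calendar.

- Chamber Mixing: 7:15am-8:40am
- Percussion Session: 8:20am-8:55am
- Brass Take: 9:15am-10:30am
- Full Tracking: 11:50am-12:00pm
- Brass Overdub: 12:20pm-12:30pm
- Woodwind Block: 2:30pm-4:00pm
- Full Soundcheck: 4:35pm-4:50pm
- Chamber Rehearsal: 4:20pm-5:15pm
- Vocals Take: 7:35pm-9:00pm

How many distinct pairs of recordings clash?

2

Sorted by start: Chamber Mixing, Percussion Session, Brass Take, Full Tracking, Brass Overdub, Woodwind Block, Chamber Rehearsal, Full Soundcheck, Vocals Take.
Percussion Session starts before Chamber Mixing ends → Chamber Mixing and Percussion Session overlap.
Brass Take starts after Chamber Mixing ends; Chamber Mixing is clear from here.
Brass Take starts after Percussion Session ends; Percussion Session is clear from here.
Full Tracking starts after Brass Take ends; Brass Take is clear from here.
Brass Overdub starts after Full Tracking ends; Full Tracking is clear from here.
Woodwind Block starts after Brass Overdub ends; Brass Overdub is clear from here.
Chamber Rehearsal starts after Woodwind Block ends; Woodwind Block is clear from here.
Full Soundcheck starts before Chamber Rehearsal ends → Chamber Rehearsal and Full Soundcheck overlap.
Vocals Take starts after Chamber Rehearsal ends.
Vocals Take starts after Full Soundcheck ends.
Overlapping pairs: Chamber Mixing & Percussion Session, Chamber Rehearsal & Full Soundcheck — 2 in total.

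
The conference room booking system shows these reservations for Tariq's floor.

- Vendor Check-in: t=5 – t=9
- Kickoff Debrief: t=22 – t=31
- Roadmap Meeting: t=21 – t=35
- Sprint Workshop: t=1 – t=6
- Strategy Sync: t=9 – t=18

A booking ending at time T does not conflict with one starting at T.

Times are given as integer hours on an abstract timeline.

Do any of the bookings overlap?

Yes

Check each pair: they overlap iff neither finishes before the other starts.
Sorted by start: Sprint Workshop, Vendor Check-in, Strategy Sync, Roadmap Meeting, Kickoff Debrief.
Vendor Check-in starts before Sprint Workshop ends → Sprint Workshop and Vendor Check-in overlap.
That's a conflict, so the schedule is not conflict-free.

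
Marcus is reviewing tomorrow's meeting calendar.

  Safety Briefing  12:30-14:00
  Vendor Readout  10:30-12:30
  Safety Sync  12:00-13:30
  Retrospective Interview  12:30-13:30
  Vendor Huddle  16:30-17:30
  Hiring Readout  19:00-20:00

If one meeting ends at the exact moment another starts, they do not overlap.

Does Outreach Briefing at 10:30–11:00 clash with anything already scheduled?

Vendor Readout: starts 10:30 before Outreach Briefing ends 11:00, and ends 12:30 after Outreach Briefing starts 10:30 → overlap.
Safety Sync: starts 12:00 at or after Outreach Briefing ends 11:00 → clear.
Safety Briefing: starts 12:30 at or after Outreach Briefing ends 11:00 → clear.
Retrospective Interview: starts 12:30 at or after Outreach Briefing ends 11:00 → clear.
Vendor Huddle: starts 16:30 at or after Outreach Briefing ends 11:00 → clear.
Hiring Readout: starts 19:00 at or after Outreach Briefing ends 11:00 → clear.
Outreach Briefing overlaps Vendor Readout.

Yes — it overlaps Vendor Readout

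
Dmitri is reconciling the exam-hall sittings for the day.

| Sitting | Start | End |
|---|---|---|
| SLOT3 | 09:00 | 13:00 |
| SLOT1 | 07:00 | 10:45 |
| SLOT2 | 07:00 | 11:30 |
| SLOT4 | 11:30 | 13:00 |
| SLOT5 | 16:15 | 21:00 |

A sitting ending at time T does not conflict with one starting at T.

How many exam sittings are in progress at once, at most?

Walk through starts and ends in time order (an end at T is processed before a start at T):
07:00 start SLOT1 → 1
07:00 start SLOT2 → 2
09:00 start SLOT3 → 3
10:45 end SLOT1 → 2
11:30 end SLOT2 → 1
11:30 start SLOT4 → 2
13:00 end SLOT3 → 1
13:00 end SLOT4 → 0
16:15 start SLOT5 → 1
21:00 end SLOT5 → 0
Peak is 3, at 09:00 (SLOT1, SLOT2, SLOT3).

3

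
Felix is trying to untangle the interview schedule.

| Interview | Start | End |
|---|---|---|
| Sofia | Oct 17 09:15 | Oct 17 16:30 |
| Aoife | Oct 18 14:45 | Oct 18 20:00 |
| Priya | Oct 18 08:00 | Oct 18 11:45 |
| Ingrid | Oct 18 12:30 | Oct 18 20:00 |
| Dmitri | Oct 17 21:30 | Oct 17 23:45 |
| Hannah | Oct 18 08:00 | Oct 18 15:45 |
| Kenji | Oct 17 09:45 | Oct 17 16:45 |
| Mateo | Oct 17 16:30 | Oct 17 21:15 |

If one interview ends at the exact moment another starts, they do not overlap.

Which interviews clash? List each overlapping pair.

Sorted by start: Sofia, Kenji, Mateo, Dmitri, Priya, Hannah, Ingrid, Aoife.
Kenji starts before Sofia ends → Sofia and Kenji overlap.
Mateo starts exactly when Sofia ends (back-to-back, no overlap); Sofia is clear from here.
Mateo starts before Kenji ends → Kenji and Mateo overlap.
Dmitri starts after Kenji ends; Kenji is clear from here.
Dmitri starts after Mateo ends; Mateo is clear from here.
Priya starts after Dmitri ends; Dmitri is clear from here.
Hannah starts before Priya ends → Priya and Hannah overlap.
Ingrid starts after Priya ends; Priya is clear from here.
Ingrid starts before Hannah ends → Hannah and Ingrid overlap.
Aoife starts before Hannah ends → Hannah and Aoife overlap.
Aoife starts before Ingrid ends → Ingrid and Aoife overlap.

Aoife & Hannah, Aoife & Ingrid, Hannah & Ingrid, Hannah & Priya, Kenji & Mateo, Kenji & Sofia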